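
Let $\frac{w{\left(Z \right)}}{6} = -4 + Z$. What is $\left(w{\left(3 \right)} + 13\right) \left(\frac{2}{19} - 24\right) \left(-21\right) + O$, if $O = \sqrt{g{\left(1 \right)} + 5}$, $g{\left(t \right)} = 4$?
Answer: $\frac{66795}{19} \approx 3515.5$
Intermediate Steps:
$O = 3$ ($O = \sqrt{4 + 5} = \sqrt{9} = 3$)
$w{\left(Z \right)} = -24 + 6 Z$ ($w{\left(Z \right)} = 6 \left(-4 + Z\right) = -24 + 6 Z$)
$\left(w{\left(3 \right)} + 13\right) \left(\frac{2}{19} - 24\right) \left(-21\right) + O = \left(\left(-24 + 6 \cdot 3\right) + 13\right) \left(\frac{2}{19} - 24\right) \left(-21\right) + 3 = \left(\left(-24 + 18\right) + 13\right) \left(2 \cdot \frac{1}{19} - 24\right) \left(-21\right) + 3 = \left(-6 + 13\right) \left(\frac{2}{19} - 24\right) \left(-21\right) + 3 = 7 \left(- \frac{454}{19}\right) \left(-21\right) + 3 = \left(- \frac{3178}{19}\right) \left(-21\right) + 3 = \frac{66738}{19} + 3 = \frac{66795}{19}$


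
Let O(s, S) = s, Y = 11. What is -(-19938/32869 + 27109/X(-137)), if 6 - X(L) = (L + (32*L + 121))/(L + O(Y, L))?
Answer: 56172207459/59887318 ≈ 937.96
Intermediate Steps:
X(L) = 6 - (121 + 33*L)/(11 + L) (X(L) = 6 - (L + (32*L + 121))/(L + 11) = 6 - (L + (121 + 32*L))/(11 + L) = 6 - (121 + 33*L)/(11 + L))
-(-19938/32869 + 27109/X(-137)) = -(-19938/32869 + 27109/(((-55 - 27*(-137))/(11 - 137)))) = -(-19938*1/32869 + 27109/(((-55 + 3699)/(-126)))) = -(-19938/32869 + 27109/((-1/126*3644))) = -(-19938/32869 + 27109/(-1822/63)) = -(-19938/32869 + 27109*(-63/1822)) = -(-19938/32869 - 1707867/1822) = -1*(-56172207459/59887318) = 56172207459/59887318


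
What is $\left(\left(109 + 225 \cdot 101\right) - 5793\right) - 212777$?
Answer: $-195736$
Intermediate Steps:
$\left(\left(109 + 225 \cdot 101\right) - 5793\right) - 212777 = \left(\left(109 + 22725\right) - 5793\right) - 212777 = \left(22834 - 5793\right) - 212777 = 17041 - 212777 = -195736$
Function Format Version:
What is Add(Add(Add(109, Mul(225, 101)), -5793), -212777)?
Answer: -195736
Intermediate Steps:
Add(Add(Add(109, Mul(225, 101)), -5793), -212777) = Add(Add(Add(109, 22725), -5793), -212777) = Add(Add(22834, -5793), -212777) = Add(17041, -212777) = -195736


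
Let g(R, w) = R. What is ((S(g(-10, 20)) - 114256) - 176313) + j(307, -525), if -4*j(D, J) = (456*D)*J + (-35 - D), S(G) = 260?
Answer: 36167453/2 ≈ 1.8084e+7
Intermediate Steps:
j(D, J) = 35/4 + D/4 - 114*D*J (j(D, J) = -((456*D)*J + (-35 - D))/4 = -(456*D*J + (-35 - D))/4 = -(-35 - D + 456*D*J)/4 = 35/4 + D/4 - 114*D*J)
((S(g(-10, 20)) - 114256) - 176313) + j(307, -525) = ((260 - 114256) - 176313) + (35/4 + (¼)*307 - 114*307*(-525)) = (-113996 - 176313) + (35/4 + 307/4 + 18373950) = -290309 + 36748071/2 = 36167453/2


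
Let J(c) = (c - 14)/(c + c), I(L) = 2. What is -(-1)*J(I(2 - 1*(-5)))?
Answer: -3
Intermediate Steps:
J(c) = (-14 + c)/(2*c) (J(c) = (-14 + c)/((2*c)) = (-14 + c)*(1/(2*c)) = (-14 + c)/(2*c))
-(-1)*J(I(2 - 1*(-5))) = -(-1)*(½)*(-14 + 2)/2 = -(-1)*(½)*(½)*(-12) = -(-1)*(-3) = -1*3 = -3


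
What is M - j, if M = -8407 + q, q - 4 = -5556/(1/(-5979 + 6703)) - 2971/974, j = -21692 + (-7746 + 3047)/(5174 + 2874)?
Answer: -15713787491771/3919376 ≈ -4.0093e+6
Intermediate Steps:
j = -174581915/8048 (j = -21692 - 4699/8048 = -174581915/8048 ≈ -21693.)
q = -3917956931/974 (q = 4 + (-5556/(1/(-5979 + 6703)) - 2971/974) = 4 + (-5556/(1/724) - 2971*1/974) = 4 + (-5556/1/724 - 2971/974) = 4 + (-5556*724 - 2971/974) = 4 + (-4022544 - 2971/974) = 4 - 3917960827/974 = -3917956931/974 ≈ -4.0225e+6)
M = -3926145349/974 (M = -8407 - 3917956931/974 = -3926145349/974 ≈ -4.0310e+6)
M - j = -3926145349/974 - 1*(-174581915/8048) = -3926145349/974 + 174581915/8048 = -15713787491771/3919376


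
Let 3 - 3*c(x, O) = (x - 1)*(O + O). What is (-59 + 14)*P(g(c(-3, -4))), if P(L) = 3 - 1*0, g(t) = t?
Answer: -135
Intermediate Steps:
c(x, O) = 1 - 2*O*(-1 + x)/3 (c(x, O) = 1 - (x - 1)*(O + O)/3 = 1 - (-1 + x)*2*O/3 = 1 - 2*O*(-1 + x)/3)
P(L) = 3 (P(L) = 3 + 0 = 3)
(-59 + 14)*P(g(c(-3, -4))) = (-59 + 14)*3 = -45*3 = -135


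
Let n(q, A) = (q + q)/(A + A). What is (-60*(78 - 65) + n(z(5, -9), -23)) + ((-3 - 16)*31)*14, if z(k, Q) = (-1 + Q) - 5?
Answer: -207583/23 ≈ -9025.3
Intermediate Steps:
z(k, Q) = -6 + Q
n(q, A) = q/A (n(q, A) = (2*q)/((2*A)) = (2*q)*(1/(2*A)) = q/A)
(-60*(78 - 65) + n(z(5, -9), -23)) + ((-3 - 16)*31)*14 = (-60*(78 - 65) + (-6 - 9)/(-23)) + ((-3 - 16)*31)*14 = (-60*13 - 15*(-1/23)) - 19*31*14 = (-780 + 15/23) - 589*14 = -17925/23 - 8246 = -207583/23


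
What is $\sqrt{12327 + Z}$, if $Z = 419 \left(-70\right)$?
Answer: $7 i \sqrt{347} \approx 130.4 i$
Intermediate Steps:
$Z = -29330$
$\sqrt{12327 + Z} = \sqrt{12327 - 29330} = \sqrt{-17003} = 7 i \sqrt{347}$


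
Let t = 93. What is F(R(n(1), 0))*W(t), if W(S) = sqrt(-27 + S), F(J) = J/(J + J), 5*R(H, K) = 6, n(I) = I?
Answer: sqrt(66)/2 ≈ 4.0620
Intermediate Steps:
R(H, K) = 6/5 (R(H, K) = (1/5)*6 = 6/5)
F(J) = 1/2 (F(J) = J/((2*J)) = J*(1/(2*J)) = 1/2)
F(R(n(1), 0))*W(t) = sqrt(-27 + 93)/2 = sqrt(66)/2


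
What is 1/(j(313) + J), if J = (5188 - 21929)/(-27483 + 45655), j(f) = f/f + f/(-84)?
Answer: -13629/49711 ≈ -0.27416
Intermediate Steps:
j(f) = 1 - f/84 (j(f) = 1 + f*(-1/84) = 1 - f/84)
J = -16741/18172 ≈ -0.92125
1/(j(313) + J) = 1/((1 - 1/84*313) - 16741/18172) = 1/((1 - 313/84) - 16741/18172) = 1/(-229/84 - 16741/18172) = 1/(-49711/13629) = -13629/49711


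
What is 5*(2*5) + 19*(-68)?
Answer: -1242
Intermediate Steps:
5*(2*5) + 19*(-68) = 5*10 - 1292 = 50 - 1292 = -1242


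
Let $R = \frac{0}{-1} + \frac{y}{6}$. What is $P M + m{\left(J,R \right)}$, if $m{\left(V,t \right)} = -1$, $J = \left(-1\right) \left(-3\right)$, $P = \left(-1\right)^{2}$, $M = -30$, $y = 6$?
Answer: $-31$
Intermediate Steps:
$P = 1$
$R = 1$ ($R = \frac{0}{-1} + \frac{6}{6} = 0 \left(-1\right) + 6 \cdot \frac{1}{6} = 0 + 1 = 1$)
$J = 3$
$P M + m{\left(J,R \right)} = 1 \left(-30\right) - 1 = -30 - 1 = -31$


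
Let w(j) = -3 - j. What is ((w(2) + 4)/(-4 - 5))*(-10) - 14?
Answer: -136/9 ≈ -15.111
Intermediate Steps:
((w(2) + 4)/(-4 - 5))*(-10) - 14 = (((-3 - 1*2) + 4)/(-4 - 5))*(-10) - 14 = (((-3 - 2) + 4)/(-9))*(-10) - 14 = ((-5 + 4)*(-⅑))*(-10) - 14 = -1*(-⅑)*(-10) - 14 = (⅑)*(-10) - 14 = -10/9 - 14 = -136/9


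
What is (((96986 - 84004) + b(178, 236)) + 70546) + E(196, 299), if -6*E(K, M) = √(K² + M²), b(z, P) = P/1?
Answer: 83764 - √127817/6 ≈ 83704.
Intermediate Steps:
b(z, P) = P (b(z, P) = P*1 = P)
E(K, M) = -√(K² + M²)/6
(((96986 - 84004) + b(178, 236)) + 70546) + E(196, 299) = (((96986 - 84004) + 236) + 70546) - √(196² + 299²)/6 = ((12982 + 236) + 70546) - √(38416 + 89401)/6 = (13218 + 70546) - √127817/6 = 83764 - √127817/6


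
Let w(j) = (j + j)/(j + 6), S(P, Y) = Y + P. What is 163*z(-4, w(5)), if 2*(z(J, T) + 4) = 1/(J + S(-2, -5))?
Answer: -14507/22 ≈ -659.41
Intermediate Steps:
S(P, Y) = P + Y
w(j) = 2*j/(6 + j) (w(j) = (2*j)/(6 + j) = 2*j/(6 + j))
z(J, T) = -4 + 1/(2*(-7 + J)) (z(J, T) = -4 + 1/(2*(J + (-2 - 5))) = -4 + 1/(2*(J - 7)) = -4 + 1/(2*(-7 + J)))
163*z(-4, w(5)) = 163*((57 - 8*(-4))/(2*(-7 - 4))) = 163*((1/2)*(57 + 32)/(-11)) = 163*((1/2)*(-1/11)*89) = 163*(-89/22) = -14507/22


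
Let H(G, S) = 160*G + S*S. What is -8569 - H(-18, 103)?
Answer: -16298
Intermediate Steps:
H(G, S) = S² + 160*G (H(G, S) = 160*G + S² = S² + 160*G)
-8569 - H(-18, 103) = -8569 - (103² + 160*(-18)) = -8569 - (10609 - 2880) = -8569 - 1*7729 = -8569 - 7729 = -16298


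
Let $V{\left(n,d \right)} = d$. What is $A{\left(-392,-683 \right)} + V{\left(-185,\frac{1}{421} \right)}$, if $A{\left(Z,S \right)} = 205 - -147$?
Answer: $\frac{148193}{421} \approx 352.0$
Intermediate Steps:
$A{\left(Z,S \right)} = 352$ ($A{\left(Z,S \right)} = 205 + 147 = 352$)
$A{\left(-392,-683 \right)} + V{\left(-185,\frac{1}{421} \right)} = 352 + \frac{1}{421} = \frac{148193}{421}$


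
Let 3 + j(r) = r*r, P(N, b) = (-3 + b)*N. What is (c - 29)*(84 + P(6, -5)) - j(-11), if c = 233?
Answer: 7226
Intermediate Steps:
P(N, b) = N*(-3 + b)
j(r) = -3 + r**2 (j(r) = -3 + r*r = -3 + r**2)
(c - 29)*(84 + P(6, -5)) - j(-11) = (233 - 29)*(84 + 6*(-3 - 5)) - (-3 + (-11)**2) = 204*(84 + 6*(-8)) - (-3 + 121) = 204*(84 - 48) - 1*118 = 204*36 - 118 = 7344 - 118 = 7226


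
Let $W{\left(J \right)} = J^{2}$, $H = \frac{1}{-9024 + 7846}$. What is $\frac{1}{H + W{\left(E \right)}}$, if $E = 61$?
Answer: $\frac{1178}{4383337} \approx 0.00026875$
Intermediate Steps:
$H = - \frac{1}{1178}$ ($H = \frac{1}{-1178} = - \frac{1}{1178} \approx -0.0008489$)
$\frac{1}{H + W{\left(E \right)}} = \frac{1}{- \frac{1}{1178} + 61^{2}} = \frac{1}{- \frac{1}{1178} + 3721} = \frac{1}{\frac{4383337}{1178}} = \frac{1178}{4383337}$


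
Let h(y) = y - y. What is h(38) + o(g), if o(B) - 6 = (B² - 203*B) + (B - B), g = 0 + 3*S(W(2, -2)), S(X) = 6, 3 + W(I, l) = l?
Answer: -3324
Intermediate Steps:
W(I, l) = -3 + l
h(y) = 0
g = 18 (g = 0 + 3*6 = 0 + 18 = 18)
o(B) = 6 + B² - 203*B (o(B) = 6 + ((B² - 203*B) + (B - B)) = 6 + ((B² - 203*B) + 0) = 6 + (B² - 203*B) = 6 + B² - 203*B)
h(38) + o(g) = 0 + (6 + 18² - 203*18) = 0 + (6 + 324 - 3654) = 0 - 3324 = -3324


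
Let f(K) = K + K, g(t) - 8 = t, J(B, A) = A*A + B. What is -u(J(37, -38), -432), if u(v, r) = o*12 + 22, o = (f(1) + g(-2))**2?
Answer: -790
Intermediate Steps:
J(B, A) = B + A**2 (J(B, A) = A**2 + B = B + A**2)
g(t) = 8 + t
f(K) = 2*K
o = 64 (o = (2*1 + (8 - 2))**2 = (2 + 6)**2 = 8**2 = 64)
u(v, r) = 790 (u(v, r) = 64*12 + 22 = 768 + 22 = 790)
-u(J(37, -38), -432) = -1*790 = -790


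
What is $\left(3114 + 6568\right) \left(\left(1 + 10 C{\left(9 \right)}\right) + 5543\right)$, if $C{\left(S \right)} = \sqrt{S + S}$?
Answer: $53677008 + 290460 \sqrt{2} \approx 5.4088 \cdot 10^{7}$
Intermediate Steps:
$C{\left(S \right)} = \sqrt{2} \sqrt{S}$ ($C{\left(S \right)} = \sqrt{2 S} = \sqrt{2} \sqrt{S}$)
$\left(3114 + 6568\right) \left(\left(1 + 10 C{\left(9 \right)}\right) + 5543\right) = \left(3114 + 6568\right) \left(\left(1 + 10 \sqrt{2} \sqrt{9}\right) + 5543\right) = 9682 \left(\left(1 + 10 \sqrt{2} \cdot 3\right) + 5543\right) = 9682 \left(\left(1 + 10 \cdot 3 \sqrt{2}\right) + 5543\right) = 9682 \left(\left(1 + 30 \sqrt{2}\right) + 5543\right) = 9682 \left(5544 + 30 \sqrt{2}\right) = 53677008 + 290460 \sqrt{2}$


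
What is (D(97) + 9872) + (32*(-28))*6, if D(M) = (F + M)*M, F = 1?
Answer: 14002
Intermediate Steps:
D(M) = M*(1 + M) (D(M) = (1 + M)*M = M*(1 + M))
(D(97) + 9872) + (32*(-28))*6 = (97*(1 + 97) + 9872) + (32*(-28))*6 = (97*98 + 9872) - 896*6 = (9506 + 9872) - 5376 = 19378 - 5376 = 14002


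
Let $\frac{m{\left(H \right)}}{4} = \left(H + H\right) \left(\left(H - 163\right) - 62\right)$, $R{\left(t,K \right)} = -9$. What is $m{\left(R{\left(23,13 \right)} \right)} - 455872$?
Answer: $-439024$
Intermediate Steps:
$m{\left(H \right)} = 8 H \left(-225 + H\right)$ ($m{\left(H \right)} = 4 \left(H + H\right) \left(\left(H - 163\right) - 62\right) = 4 \cdot 2 H \left(\left(H - 163\right) - 62\right) = 4 \cdot 2 H \left(\left(-163 + H\right) - 62\right) = 4 \cdot 2 H \left(-225 + H\right) = 8 H \left(-225 + H\right)$)
$m{\left(R{\left(23,13 \right)} \right)} - 455872 = 8 \left(-9\right) \left(-225 - 9\right) - 455872 = 8 \left(-9\right) \left(-234\right) - 455872 = 16848 - 455872 = -439024$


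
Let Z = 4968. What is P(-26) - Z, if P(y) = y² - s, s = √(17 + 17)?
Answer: -4292 - √34 ≈ -4297.8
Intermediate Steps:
s = √34 ≈ 5.8309
P(y) = y² - √34
P(-26) - Z = ((-26)² - √34) - 1*4968 = (676 - √34) - 4968 = -4292 - √34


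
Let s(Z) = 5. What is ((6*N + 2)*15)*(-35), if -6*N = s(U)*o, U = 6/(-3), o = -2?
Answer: -6300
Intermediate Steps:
U = -2 (U = 6*(-⅓) = -2)
N = 5/3 (N = -5*(-2)/6 = -⅙*(-10) = 5/3 ≈ 1.6667)
((6*N + 2)*15)*(-35) = ((6*(5/3) + 2)*15)*(-35) = ((10 + 2)*15)*(-35) = (12*15)*(-35) = 180*(-35) = -6300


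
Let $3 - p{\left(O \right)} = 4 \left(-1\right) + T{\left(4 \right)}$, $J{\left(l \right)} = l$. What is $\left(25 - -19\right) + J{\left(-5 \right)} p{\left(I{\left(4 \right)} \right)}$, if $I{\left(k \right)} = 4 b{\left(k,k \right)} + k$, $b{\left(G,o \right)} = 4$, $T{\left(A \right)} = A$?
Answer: $29$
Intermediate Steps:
$I{\left(k \right)} = 16 + k$ ($I{\left(k \right)} = 4 \cdot 4 + k = 16 + k$)
$p{\left(O \right)} = 3$ ($p{\left(O \right)} = 3 - \left(4 \left(-1\right) + 4\right) = 3 - \left(-4 + 4\right) = 3 - 0 = 3 + 0 = 3$)
$\left(25 - -19\right) + J{\left(-5 \right)} p{\left(I{\left(4 \right)} \right)} = \left(25 - -19\right) - 15 = \left(25 + 19\right) - 15 = 44 - 15 = 29$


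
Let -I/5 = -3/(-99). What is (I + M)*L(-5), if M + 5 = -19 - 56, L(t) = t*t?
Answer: -66125/33 ≈ -2003.8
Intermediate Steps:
I = -5/33 (I = -(-15)/(-99) = -(-15)*(-1)/99 = -5*1/33 = -5/33 ≈ -0.15152)
L(t) = t²
M = -80 (M = -5 + (-19 - 56) = -5 - 75 = -80)
(I + M)*L(-5) = (-5/33 - 80)*(-5)² = -2645/33*25 = -66125/33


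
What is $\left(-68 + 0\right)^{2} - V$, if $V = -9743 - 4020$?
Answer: $18387$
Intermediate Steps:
$V = -13763$
$\left(-68 + 0\right)^{2} - V = \left(-68 + 0\right)^{2} - -13763 = \left(-68\right)^{2} + 13763 = 4624 + 13763 = 18387$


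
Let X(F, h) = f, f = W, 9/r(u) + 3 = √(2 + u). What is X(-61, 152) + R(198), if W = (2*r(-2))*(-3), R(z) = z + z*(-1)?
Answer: 18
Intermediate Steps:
R(z) = 0 (R(z) = z - z = 0)
r(u) = 9/(-3 + √(2 + u))
W = 18 (W = (2*(9/(-3 + √(2 - 2))))*(-3) = (2*(9/(-3 + √0)))*(-3) = (2*(9/(-3 + 0)))*(-3) = (2*(9/(-3)))*(-3) = (2*(9*(-⅓)))*(-3) = (2*(-3))*(-3) = -6*(-3) = 18)
f = 18
X(F, h) = 18
X(-61, 152) + R(198) = 18 + 0 = 18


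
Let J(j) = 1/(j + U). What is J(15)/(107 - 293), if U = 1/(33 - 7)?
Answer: -13/36363 ≈ -0.00035751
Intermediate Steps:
U = 1/26 ≈ 0.038462
J(j) = 1/(1/26 + j) (J(j) = 1/(j + 1/26) = 1/(1/26 + j))
J(15)/(107 - 293) = (26/(1 + 26*15))/(107 - 293) = (26/(1 + 390))/(-186) = (26/391)*(-1/186) = -13/36363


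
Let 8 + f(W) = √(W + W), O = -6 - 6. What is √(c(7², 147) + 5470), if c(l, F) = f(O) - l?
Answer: √(5413 + 2*I*√6) ≈ 73.573 + 0.0333*I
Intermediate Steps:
O = -12
f(W) = -8 + √2*√W (f(W) = -8 + √(W + W) = -8 + √(2*W) = -8 + √2*√W)
c(l, F) = -8 - l + 2*I*√6 (c(l, F) = (-8 + √2*√(-12)) - l = (-8 + √2*(2*I*√3)) - l = (-8 + 2*I*√6) - l = -8 - l + 2*I*√6)
√(c(7², 147) + 5470) = √((-8 - 1*7² + 2*I*√6) + 5470) = √((-8 - 1*49 + 2*I*√6) + 5470) = √((-8 - 49 + 2*I*√6) + 5470) = √((-57 + 2*I*√6) + 5470) = √(5413 + 2*I*√6)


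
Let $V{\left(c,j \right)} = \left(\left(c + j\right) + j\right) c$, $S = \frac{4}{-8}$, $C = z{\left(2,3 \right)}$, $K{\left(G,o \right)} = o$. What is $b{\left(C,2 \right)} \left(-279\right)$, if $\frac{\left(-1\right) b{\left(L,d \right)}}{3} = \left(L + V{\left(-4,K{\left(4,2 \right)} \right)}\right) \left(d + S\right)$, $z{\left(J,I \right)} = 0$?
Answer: $0$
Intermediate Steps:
$C = 0$
$S = - \frac{1}{2}$ ($S = 4 \left(- \frac{1}{8}\right) = - \frac{1}{2} \approx -0.5$)
$V{\left(c,j \right)} = c \left(c + 2 j\right)$ ($V{\left(c,j \right)} = \left(c + 2 j\right) c = c \left(c + 2 j\right)$)
$b{\left(L,d \right)} = - 3 L \left(- \frac{1}{2} + d\right)$ ($b{\left(L,d \right)} = - 3 \left(L - 4 \left(-4 + 2 \cdot 2\right)\right) \left(d - \frac{1}{2}\right) = - 3 \left(L - 4 \left(-4 + 4\right)\right) \left(- \frac{1}{2} + d\right) = - 3 \left(L - 0\right) \left(- \frac{1}{2} + d\right) = - 3 \left(L + 0\right) \left(- \frac{1}{2} + d\right) = - 3 L \left(- \frac{1}{2} + d\right)$)
$b{\left(C,2 \right)} \left(-279\right) = \frac{3}{2} \cdot 0 \left(1 - 4\right) \left(-279\right) = \frac{3}{2} \cdot 0 \left(-3\right) \left(-279\right) = 0 \left(-279\right) = 0$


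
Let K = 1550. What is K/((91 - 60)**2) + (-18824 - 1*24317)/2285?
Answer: -1223121/70835 ≈ -17.267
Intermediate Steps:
K/((91 - 60)**2) + (-18824 - 1*24317)/2285 = 1550/((91 - 60)**2) + (-18824 - 1*24317)/2285 = 1550/(31**2) + (-18824 - 24317)*(1/2285) = 1550/961 - 43141*1/2285 = 1550*(1/961) - 43141/2285 = 50/31 - 43141/2285 = -1223121/70835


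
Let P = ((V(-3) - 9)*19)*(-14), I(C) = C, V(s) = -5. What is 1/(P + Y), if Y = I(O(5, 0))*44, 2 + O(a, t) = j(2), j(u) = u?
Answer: 1/3724 ≈ 0.00026853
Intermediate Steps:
O(a, t) = 0 (O(a, t) = -2 + 2 = 0)
Y = 0 (Y = 0*44 = 0)
P = 3724 (P = ((-5 - 9)*19)*(-14) = -14*19*(-14) = -266*(-14) = 3724)
1/(P + Y) = 1/(3724 + 0) = 1/3724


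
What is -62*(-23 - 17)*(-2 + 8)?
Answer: 14880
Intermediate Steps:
-62*(-23 - 17)*(-2 + 8) = -(-2480)*6 = -62*(-240) = 14880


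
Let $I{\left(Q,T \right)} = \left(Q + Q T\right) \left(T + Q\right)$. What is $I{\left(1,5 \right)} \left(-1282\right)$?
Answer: $-46152$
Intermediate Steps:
$I{\left(Q,T \right)} = \left(Q + T\right) \left(Q + Q T\right)$ ($I{\left(Q,T \right)} = \left(Q + Q T\right) \left(Q + T\right) = \left(Q + T\right) \left(Q + Q T\right)$)
$I{\left(1,5 \right)} \left(-1282\right) = 1 \left(1 + 5 + 5^{2} + 1 \cdot 5\right) \left(-1282\right) = 1 \left(1 + 5 + 25 + 5\right) \left(-1282\right) = 1 \cdot 36 \left(-1282\right) = 36 \left(-1282\right) = -46152$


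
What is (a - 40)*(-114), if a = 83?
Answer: -4902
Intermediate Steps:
(a - 40)*(-114) = (83 - 40)*(-114) = 43*(-114) = -4902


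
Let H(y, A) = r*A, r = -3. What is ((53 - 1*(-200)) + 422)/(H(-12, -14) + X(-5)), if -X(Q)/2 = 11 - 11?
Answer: 225/14 ≈ 16.071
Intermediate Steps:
H(y, A) = -3*A
X(Q) = 0 (X(Q) = -2*(11 - 11) = -2*0 = 0)
((53 - 1*(-200)) + 422)/(H(-12, -14) + X(-5)) = ((53 - 1*(-200)) + 422)/(-3*(-14) + 0) = ((53 + 200) + 422)/(42 + 0) = (253 + 422)/42 = 675*(1/42) = 225/14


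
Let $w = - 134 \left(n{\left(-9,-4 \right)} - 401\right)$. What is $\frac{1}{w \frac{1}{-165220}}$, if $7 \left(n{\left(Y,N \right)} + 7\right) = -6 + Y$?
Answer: $- \frac{52570}{17487} \approx -3.0062$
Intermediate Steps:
$n{\left(Y,N \right)} = - \frac{55}{7} + \frac{Y}{7}$ ($n{\left(Y,N \right)} = -7 + \frac{-6 + Y}{7} = -7 + \left(- \frac{6}{7} + \frac{Y}{7}\right) = - \frac{55}{7} + \frac{Y}{7}$)
$w = \frac{384714}{7}$ ($w = - 134 \left(\left(- \frac{55}{7} + \frac{1}{7} \left(-9\right)\right) - 401\right) = - 134 \left(\left(- \frac{55}{7} - \frac{9}{7}\right) - 401\right) = - 134 \left(- \frac{64}{7} - 401\right) = \left(-134\right) \left(- \frac{2871}{7}\right) = \frac{384714}{7} \approx 54959.0$)
$\frac{1}{w \frac{1}{-165220}} = \frac{1}{\frac{384714}{7} \frac{1}{-165220}} = \frac{1}{\frac{384714}{7} \left(- \frac{1}{165220}\right)} = \frac{1}{- \frac{17487}{52570}} = - \frac{52570}{17487}$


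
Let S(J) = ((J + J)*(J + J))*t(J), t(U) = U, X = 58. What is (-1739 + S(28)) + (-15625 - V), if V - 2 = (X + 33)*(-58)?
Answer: 75720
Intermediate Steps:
V = -5276 (V = 2 + (58 + 33)*(-58) = 2 + 91*(-58) = 2 - 5278 = -5276)
S(J) = 4*J³ (S(J) = ((J + J)*(J + J))*J = ((2*J)*(2*J))*J = (4*J²)*J = 4*J³)
(-1739 + S(28)) + (-15625 - V) = (-1739 + 4*28³) + (-15625 - 1*(-5276)) = (-1739 + 4*21952) + (-15625 + 5276) = (-1739 + 87808) - 10349 = 86069 - 10349 = 75720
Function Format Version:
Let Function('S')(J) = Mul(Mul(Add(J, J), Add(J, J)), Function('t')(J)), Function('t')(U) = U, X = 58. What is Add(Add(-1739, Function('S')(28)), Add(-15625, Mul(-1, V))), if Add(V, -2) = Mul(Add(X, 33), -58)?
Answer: 75720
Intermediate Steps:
V = -5276 (V = Add(2, Mul(Add(58, 33), -58)) = Add(2, Mul(91, -58)) = Add(2, -5278) = -5276)
Function('S')(J) = Mul(4, Pow(J, 3)) (Function('S')(J) = Mul(Mul(Add(J, J), Add(J, J)), J) = Mul(Mul(Mul(2, J), Mul(2, J)), J) = Mul(Mul(4, Pow(J, 2)), J) = Mul(4, Pow(J, 3)))
Add(Add(-1739, Function('S')(28)), Add(-15625, Mul(-1, V))) = Add(Add(-1739, Mul(4, Pow(28, 3))), Add(-15625, Mul(-1, -5276))) = Add(Add(-1739, Mul(4, 21952)), Add(-15625, 5276)) = Add(Add(-1739, 87808), -10349) = Add(86069, -10349) = 75720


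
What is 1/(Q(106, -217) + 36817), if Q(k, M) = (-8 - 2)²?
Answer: 1/36917 ≈ 2.7088e-5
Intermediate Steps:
Q(k, M) = 100 (Q(k, M) = (-10)² = 100)
1/(Q(106, -217) + 36817) = 1/(100 + 36817) = 1/36917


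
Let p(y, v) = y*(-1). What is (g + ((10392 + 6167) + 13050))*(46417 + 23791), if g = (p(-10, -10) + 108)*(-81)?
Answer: 1407740608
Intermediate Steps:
p(y, v) = -y
g = -9558 (g = (-1*(-10) + 108)*(-81) = (10 + 108)*(-81) = 118*(-81) = -9558)
(g + ((10392 + 6167) + 13050))*(46417 + 23791) = (-9558 + ((10392 + 6167) + 13050))*(46417 + 23791) = (-9558 + (16559 + 13050))*70208 = (-9558 + 29609)*70208 = 20051*70208 = 1407740608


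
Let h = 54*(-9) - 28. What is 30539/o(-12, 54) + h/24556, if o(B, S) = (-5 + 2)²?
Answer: 374955529/110502 ≈ 3393.2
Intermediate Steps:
o(B, S) = 9 (o(B, S) = (-3)² = 9)
h = -514 (h = -486 - 28 = -514)
30539/o(-12, 54) + h/24556 = 30539/9 - 514/24556 = 30539*(⅑) - 514*1/24556 = 30539/9 - 257/12278 = 374955529/110502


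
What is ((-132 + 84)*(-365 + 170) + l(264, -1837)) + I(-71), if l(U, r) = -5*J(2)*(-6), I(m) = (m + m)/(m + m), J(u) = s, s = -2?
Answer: 9301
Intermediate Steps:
J(u) = -2
I(m) = 1 (I(m) = (2*m)/((2*m)) = (2*m)*(1/(2*m)) = 1)
l(U, r) = -60 (l(U, r) = -5*(-2)*(-6) = 10*(-6) = -60)
((-132 + 84)*(-365 + 170) + l(264, -1837)) + I(-71) = ((-132 + 84)*(-365 + 170) - 60) + 1 = (-48*(-195) - 60) + 1 = (9360 - 60) + 1 = 9300 + 1 = 9301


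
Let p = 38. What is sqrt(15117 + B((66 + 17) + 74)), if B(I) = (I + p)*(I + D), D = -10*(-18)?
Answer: 8*sqrt(1263) ≈ 284.31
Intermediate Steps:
D = 180
B(I) = (38 + I)*(180 + I) (B(I) = (I + 38)*(I + 180) = (38 + I)*(180 + I))
sqrt(15117 + B((66 + 17) + 74)) = sqrt(15117 + (6840 + ((66 + 17) + 74)**2 + 218*((66 + 17) + 74))) = sqrt(15117 + (6840 + (83 + 74)**2 + 218*(83 + 74))) = sqrt(15117 + (6840 + 157**2 + 218*157)) = sqrt(15117 + (6840 + 24649 + 34226)) = sqrt(15117 + 65715) = sqrt(80832) = 8*sqrt(1263)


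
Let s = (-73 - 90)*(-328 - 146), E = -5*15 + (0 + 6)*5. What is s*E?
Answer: -3476790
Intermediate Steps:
E = -45 (E = -75 + 6*5 = -75 + 30 = -45)
s = 77262 (s = -163*(-474) = 77262)
s*E = 77262*(-45) = -3476790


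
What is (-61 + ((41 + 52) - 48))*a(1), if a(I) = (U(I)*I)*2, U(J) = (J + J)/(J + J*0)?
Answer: -64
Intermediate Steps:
U(J) = 2 (U(J) = (2*J)/(J + 0) = (2*J)/J = 2)
a(I) = 4*I (a(I) = (2*I)*2 = 4*I)
(-61 + ((41 + 52) - 48))*a(1) = (-61 + ((41 + 52) - 48))*(4*1) = (-61 + (93 - 48))*4 = (-61 + 45)*4 = -16*4 = -64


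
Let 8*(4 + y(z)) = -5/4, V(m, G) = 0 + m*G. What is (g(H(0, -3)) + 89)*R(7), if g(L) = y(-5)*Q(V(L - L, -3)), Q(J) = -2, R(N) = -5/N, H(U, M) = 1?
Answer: -7785/112 ≈ -69.509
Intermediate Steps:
V(m, G) = G*m (V(m, G) = 0 + G*m = G*m)
y(z) = -133/32 (y(z) = -4 + (-5/4)/8 = -4 + (-5*¼)/8 = -4 + (⅛)*(-5/4) = -4 - 5/32 = -133/32)
g(L) = 133/16 (g(L) = -133/32*(-2) = 133/16)
(g(H(0, -3)) + 89)*R(7) = (133/16 + 89)*(-5/7) = 1557*(-5*⅐)/16 = (1557/16)*(-5/7) = -7785/112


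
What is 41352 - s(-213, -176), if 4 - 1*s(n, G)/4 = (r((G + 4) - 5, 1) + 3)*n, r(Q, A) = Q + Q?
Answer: 340388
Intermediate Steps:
r(Q, A) = 2*Q
s(n, G) = 16 - 4*n*(1 + 2*G) (s(n, G) = 16 - 4*(2*((G + 4) - 5) + 3)*n = 16 - 4*(2*((4 + G) - 5) + 3)*n = 16 - 4*(2*(-1 + G) + 3)*n = 16 - 4*((-2 + 2*G) + 3)*n = 16 - 4*(1 + 2*G)*n = 16 - 4*n*(1 + 2*G))
41352 - s(-213, -176) = 41352 - (16 - 4*(-213) - 8*(-176)*(-213)) = 41352 - (16 + 852 - 299904) = 41352 - 1*(-299036) = 41352 + 299036 = 340388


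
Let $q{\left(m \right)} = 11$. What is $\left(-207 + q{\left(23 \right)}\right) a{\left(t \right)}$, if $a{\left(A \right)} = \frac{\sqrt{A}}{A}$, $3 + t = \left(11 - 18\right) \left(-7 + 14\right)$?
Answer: $\frac{98 i \sqrt{13}}{13} \approx 27.18 i$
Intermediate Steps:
$t = -52$ ($t = -3 + \left(11 - 18\right) \left(-7 + 14\right) = -3 - 49 = -52$)
$a{\left(A \right)} = \frac{1}{\sqrt{A}}$
$\left(-207 + q{\left(23 \right)}\right) a{\left(t \right)} = \frac{-207 + 11}{2 i \sqrt{13}} = - 196 \left(- \frac{i \sqrt{13}}{26}\right) = \frac{98 i \sqrt{13}}{13}$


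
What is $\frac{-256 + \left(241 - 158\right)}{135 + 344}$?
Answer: $- \frac{173}{479} \approx -0.36117$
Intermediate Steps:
$\frac{-256 + \left(241 - 158\right)}{135 + 344} = \frac{-256 + 83}{479} = \left(-173\right) \frac{1}{479} = - \frac{173}{479}$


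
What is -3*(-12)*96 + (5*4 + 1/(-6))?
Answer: 20855/6 ≈ 3475.8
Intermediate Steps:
-3*(-12)*96 + (5*4 + 1/(-6)) = 36*96 + (20 - 1/6) = 3456 + 119/6 = 20855/6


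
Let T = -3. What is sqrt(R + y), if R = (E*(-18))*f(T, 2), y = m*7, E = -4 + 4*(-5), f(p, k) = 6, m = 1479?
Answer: sqrt(12945) ≈ 113.78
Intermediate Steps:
E = -24 (E = -4 - 20 = -24)
y = 10353 (y = 1479*7 = 10353)
R = 2592 (R = -24*(-18)*6 = 432*6 = 2592)
sqrt(R + y) = sqrt(2592 + 10353) = sqrt(12945)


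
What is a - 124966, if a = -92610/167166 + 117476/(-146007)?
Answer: -169451615452321/1355967009 ≈ -1.2497e+5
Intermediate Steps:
a = -1842205627/1355967009 (a = -92610*1/167166 + 117476*(-1/146007) = -5145/9287 - 117476/146007 = -1842205627/1355967009 ≈ -1.3586)
a - 124966 = -1842205627/1355967009 - 124966 = -169451615452321/1355967009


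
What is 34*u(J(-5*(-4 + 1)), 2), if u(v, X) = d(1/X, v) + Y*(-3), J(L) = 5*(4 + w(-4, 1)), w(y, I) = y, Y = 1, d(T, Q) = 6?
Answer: 102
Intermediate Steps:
J(L) = 0 (J(L) = 5*(4 - 4) = 5*0 = 0)
u(v, X) = 3 (u(v, X) = 6 + 1*(-3) = 6 - 3 = 3)
34*u(J(-5*(-4 + 1)), 2) = 34*3 = 102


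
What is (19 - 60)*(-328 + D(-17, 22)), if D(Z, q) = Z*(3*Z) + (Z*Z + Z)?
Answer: -33251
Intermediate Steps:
D(Z, q) = Z + 4*Z**2 (D(Z, q) = 3*Z**2 + (Z**2 + Z) = 3*Z**2 + (Z + Z**2) = Z + 4*Z**2)
(19 - 60)*(-328 + D(-17, 22)) = (19 - 60)*(-328 - 17*(1 + 4*(-17))) = -41*(-328 - 17*(1 - 68)) = -41*(-328 - 17*(-67)) = -41*(-328 + 1139) = -41*811 = -33251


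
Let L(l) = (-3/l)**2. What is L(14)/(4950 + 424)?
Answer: 9/1053304 ≈ 8.5445e-6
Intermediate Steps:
L(l) = 9/l**2
L(14)/(4950 + 424) = (9/14**2)/(4950 + 424) = (9*(1/196))/5374 = (9/196)*(1/5374) = 9/1053304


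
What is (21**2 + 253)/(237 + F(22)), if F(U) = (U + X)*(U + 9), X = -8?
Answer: 694/671 ≈ 1.0343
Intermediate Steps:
F(U) = (-8 + U)*(9 + U) (F(U) = (U - 8)*(U + 9) = (-8 + U)*(9 + U))
(21**2 + 253)/(237 + F(22)) = (21**2 + 253)/(237 + (-72 + 22 + 22**2)) = (441 + 253)/(237 + (-72 + 22 + 484)) = 694/(237 + 434) = 694/671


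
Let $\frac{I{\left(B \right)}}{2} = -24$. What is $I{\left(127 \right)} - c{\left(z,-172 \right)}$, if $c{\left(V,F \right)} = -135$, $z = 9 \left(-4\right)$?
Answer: $87$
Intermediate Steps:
$I{\left(B \right)} = -48$ ($I{\left(B \right)} = 2 \left(-24\right) = -48$)
$z = -36$
$I{\left(127 \right)} - c{\left(z,-172 \right)} = -48 - -135 = -48 + 135 = 87$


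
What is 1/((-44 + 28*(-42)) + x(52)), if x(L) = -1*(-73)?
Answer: -1/1147 ≈ -0.00087184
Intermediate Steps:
x(L) = 73
1/((-44 + 28*(-42)) + x(52)) = 1/((-44 + 28*(-42)) + 73) = 1/((-44 - 1176) + 73) = 1/(-1220 + 73) = 1/(-1147) = -1/1147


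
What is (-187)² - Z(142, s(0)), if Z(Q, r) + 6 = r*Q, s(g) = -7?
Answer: 35969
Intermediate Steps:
Z(Q, r) = -6 + Q*r (Z(Q, r) = -6 + r*Q = -6 + Q*r)
(-187)² - Z(142, s(0)) = (-187)² - (-6 + 142*(-7)) = 34969 - (-6 - 994) = 34969 - 1*(-1000) = 34969 + 1000 = 35969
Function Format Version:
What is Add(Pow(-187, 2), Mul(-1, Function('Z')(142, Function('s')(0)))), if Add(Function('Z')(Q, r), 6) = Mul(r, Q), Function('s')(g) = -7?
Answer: 35969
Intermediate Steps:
Function('Z')(Q, r) = Add(-6, Mul(Q, r)) (Function('Z')(Q, r) = Add(-6, Mul(r, Q)) = Add(-6, Mul(Q, r)))
Add(Pow(-187, 2), Mul(-1, Function('Z')(142, Function('s')(0)))) = Add(Pow(-187, 2), Mul(-1, Add(-6, Mul(142, -7)))) = Add(34969, Mul(-1, Add(-6, -994))) = Add(34969, Mul(-1, -1000)) = Add(34969, 1000) = 35969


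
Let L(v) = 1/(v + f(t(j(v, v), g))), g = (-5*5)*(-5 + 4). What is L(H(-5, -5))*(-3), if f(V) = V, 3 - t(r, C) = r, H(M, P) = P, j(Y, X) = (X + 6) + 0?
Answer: 1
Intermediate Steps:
j(Y, X) = 6 + X (j(Y, X) = (6 + X) + 0 = 6 + X)
g = 25 (g = -25*(-1) = 25)
t(r, C) = 3 - r
L(v) = -⅓ (L(v) = 1/(v + (3 - (6 + v))) = 1/(v + (3 + (-6 - v))) = 1/(v + (-3 - v)) = 1/(-3) = -⅓)
L(H(-5, -5))*(-3) = -⅓*(-3) = 1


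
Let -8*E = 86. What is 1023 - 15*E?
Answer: 4737/4 ≈ 1184.3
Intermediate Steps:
E = -43/4 (E = -⅛*86 = -43/4 ≈ -10.750)
1023 - 15*E = 1023 - 15*(-43/4) = 1023 + 645/4 = 4737/4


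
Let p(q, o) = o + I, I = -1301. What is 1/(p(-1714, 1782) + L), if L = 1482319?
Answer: 1/1482800 ≈ 6.7440e-7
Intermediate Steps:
p(q, o) = -1301 + o (p(q, o) = o - 1301 = -1301 + o)
1/(p(-1714, 1782) + L) = 1/((-1301 + 1782) + 1482319) = 1/(481 + 1482319) = 1/1482800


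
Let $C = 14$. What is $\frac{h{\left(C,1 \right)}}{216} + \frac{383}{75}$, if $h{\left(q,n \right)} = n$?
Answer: $\frac{27601}{5400} \approx 5.1113$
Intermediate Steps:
$\frac{h{\left(C,1 \right)}}{216} + \frac{383}{75} = 1 \cdot \frac{1}{216} + \frac{383}{75} = 1 \cdot \frac{1}{216} + 383 \cdot \frac{1}{75} = \frac{1}{216} + \frac{383}{75} = \frac{27601}{5400}$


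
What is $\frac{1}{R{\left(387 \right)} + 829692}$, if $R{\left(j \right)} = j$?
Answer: $\frac{1}{830079} \approx 1.2047 \cdot 10^{-6}$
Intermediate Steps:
$\frac{1}{R{\left(387 \right)} + 829692} = \frac{1}{387 + 829692} = \frac{1}{830079}$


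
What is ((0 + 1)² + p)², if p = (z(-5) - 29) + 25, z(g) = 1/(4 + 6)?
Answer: 841/100 ≈ 8.4100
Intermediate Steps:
z(g) = ⅒ (z(g) = 1/10 = ⅒)
p = -39/10 (p = (⅒ - 29) + 25 = -289/10 + 25 = -39/10 ≈ -3.9000)
((0 + 1)² + p)² = ((0 + 1)² - 39/10)² = (1² - 39/10)² = (1 - 39/10)² = (-29/10)² = 841/100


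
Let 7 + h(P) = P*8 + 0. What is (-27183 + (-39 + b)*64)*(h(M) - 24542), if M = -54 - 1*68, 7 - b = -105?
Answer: 574593275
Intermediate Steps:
b = 112 (b = 7 - 1*(-105) = 7 + 105 = 112)
M = -122 (M = -54 - 68 = -122)
h(P) = -7 + 8*P (h(P) = -7 + (P*8 + 0) = -7 + (8*P + 0) = -7 + 8*P)
(-27183 + (-39 + b)*64)*(h(M) - 24542) = (-27183 + (-39 + 112)*64)*((-7 + 8*(-122)) - 24542) = (-27183 + 73*64)*((-7 - 976) - 24542) = (-27183 + 4672)*(-983 - 24542) = -22511*(-25525) = 574593275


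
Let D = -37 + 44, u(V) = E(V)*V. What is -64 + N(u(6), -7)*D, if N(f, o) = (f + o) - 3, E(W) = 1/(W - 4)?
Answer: -113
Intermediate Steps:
E(W) = 1/(-4 + W)
u(V) = V/(-4 + V)
N(f, o) = -3 + f + o
D = 7
-64 + N(u(6), -7)*D = -64 + (-3 + 6/(-4 + 6) - 7)*7 = -64 + (-3 + 6/2 - 7)*7 = -64 + (-3 + 6*(½) - 7)*7 = -64 + (-3 + 3 - 7)*7 = -64 - 7*7 = -64 - 49 = -113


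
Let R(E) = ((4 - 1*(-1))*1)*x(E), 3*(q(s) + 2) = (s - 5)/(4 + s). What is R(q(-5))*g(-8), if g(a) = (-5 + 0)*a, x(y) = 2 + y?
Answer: 2000/3 ≈ 666.67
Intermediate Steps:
g(a) = -5*a
q(s) = -2 + (-5 + s)/(3*(4 + s)) (q(s) = -2 + ((s - 5)/(4 + s))/3 = -2 + ((-5 + s)/(4 + s))/3 = -2 + (-5 + s)/(3*(4 + s)))
R(E) = 10 + 5*E (R(E) = ((4 - 1*(-1))*1)*(2 + E) = ((4 + 1)*1)*(2 + E) = (5*1)*(2 + E) = 5*(2 + E) = 10 + 5*E)
R(q(-5))*g(-8) = (10 + 5*((-29 - 5*(-5))/(3*(4 - 5))))*(-5*(-8)) = (10 + 5*((1/3)*(-29 + 25)/(-1)))*40 = (10 + 5*((1/3)*(-1)*(-4)))*40 = (10 + 5*(4/3))*40 = (10 + 20/3)*40 = (50/3)*40 = 2000/3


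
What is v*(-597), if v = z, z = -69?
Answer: 41193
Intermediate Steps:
v = -69
v*(-597) = -69*(-597) = 41193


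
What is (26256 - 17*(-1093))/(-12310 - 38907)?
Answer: -44837/51217 ≈ -0.87543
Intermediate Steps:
(26256 - 17*(-1093))/(-12310 - 38907) = (26256 + 18581)/(-51217) = 44837*(-1/51217) = -44837/51217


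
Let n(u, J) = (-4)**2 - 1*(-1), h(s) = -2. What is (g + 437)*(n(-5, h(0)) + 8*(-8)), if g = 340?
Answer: -36519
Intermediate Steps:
n(u, J) = 17 (n(u, J) = 16 + 1 = 17)
(g + 437)*(n(-5, h(0)) + 8*(-8)) = (340 + 437)*(17 + 8*(-8)) = 777*(17 - 64) = 777*(-47) = -36519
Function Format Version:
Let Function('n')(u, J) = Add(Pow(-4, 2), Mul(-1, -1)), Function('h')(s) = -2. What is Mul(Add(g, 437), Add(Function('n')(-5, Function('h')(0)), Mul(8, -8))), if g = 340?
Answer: -36519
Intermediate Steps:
Function('n')(u, J) = 17 (Function('n')(u, J) = Add(16, 1) = 17)
Mul(Add(g, 437), Add(Function('n')(-5, Function('h')(0)), Mul(8, -8))) = Mul(Add(340, 437), Add(17, Mul(8, -8))) = Mul(777, Add(17, -64)) = Mul(777, -47) = -36519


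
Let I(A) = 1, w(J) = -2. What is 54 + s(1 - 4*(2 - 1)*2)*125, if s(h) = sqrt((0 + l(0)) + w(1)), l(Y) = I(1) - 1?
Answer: 54 + 125*I*sqrt(2) ≈ 54.0 + 176.78*I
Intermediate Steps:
l(Y) = 0 (l(Y) = 1 - 1 = 0)
s(h) = I*sqrt(2) (s(h) = sqrt((0 + 0) - 2) = sqrt(0 - 2) = sqrt(-2) = I*sqrt(2))
54 + s(1 - 4*(2 - 1)*2)*125 = 54 + (I*sqrt(2))*125 = 54 + 125*I*sqrt(2)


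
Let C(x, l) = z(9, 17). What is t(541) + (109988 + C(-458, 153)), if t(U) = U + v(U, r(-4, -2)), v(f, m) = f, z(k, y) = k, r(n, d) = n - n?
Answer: 111079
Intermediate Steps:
r(n, d) = 0
C(x, l) = 9
t(U) = 2*U (t(U) = U + U = 2*U)
t(541) + (109988 + C(-458, 153)) = 2*541 + (109988 + 9) = 1082 + 109997 = 111079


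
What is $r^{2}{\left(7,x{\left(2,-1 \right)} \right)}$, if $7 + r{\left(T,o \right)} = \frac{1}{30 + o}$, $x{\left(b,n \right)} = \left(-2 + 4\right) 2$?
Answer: $\frac{56169}{1156} \approx 48.589$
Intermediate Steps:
$x{\left(b,n \right)} = 4$ ($x{\left(b,n \right)} = 2 \cdot 2 = 4$)
$r{\left(T,o \right)} = -7 + \frac{1}{30 + o}$
$r^{2}{\left(7,x{\left(2,-1 \right)} \right)} = \left(\frac{-209 - 28}{30 + 4}\right)^{2} = \left(\frac{-209 - 28}{34}\right)^{2} = \left(\frac{1}{34} \left(-237\right)\right)^{2} = \left(- \frac{237}{34}\right)^{2} = \frac{56169}{1156}$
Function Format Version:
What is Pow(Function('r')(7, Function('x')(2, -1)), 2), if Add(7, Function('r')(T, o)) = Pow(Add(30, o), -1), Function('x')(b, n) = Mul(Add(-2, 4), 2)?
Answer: Rational(56169, 1156) ≈ 48.589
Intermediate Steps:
Function('x')(b, n) = 4 (Function('x')(b, n) = Mul(2, 2) = 4)
Function('r')(T, o) = Add(-7, Pow(Add(30, o), -1))
Pow(Function('r')(7, Function('x')(2, -1)), 2) = Pow(Mul(Pow(Add(30, 4), -1), Add(-209, Mul(-7, 4))), 2) = Pow(Mul(Pow(34, -1), Add(-209, -28)), 2) = Pow(Mul(Rational(1, 34), -237), 2) = Pow(Rational(-237, 34), 2) = Rational(56169, 1156)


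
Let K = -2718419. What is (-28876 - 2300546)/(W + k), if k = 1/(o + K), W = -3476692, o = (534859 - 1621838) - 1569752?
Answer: 4173664221100/6229247001267 ≈ 0.67001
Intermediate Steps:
o = -2656731 (o = -1086979 - 1569752 = -2656731)
k = -1/5375150 (k = 1/(-2656731 - 2718419) = 1/(-5375150) = -1/5375150 ≈ -1.8604e-7)
(-28876 - 2300546)/(W + k) = (-28876 - 2300546)/(-3476692 - 1/5375150) = -2329422/(-18687741003801/5375150) = -2329422*(-5375150/18687741003801) = 4173664221100/6229247001267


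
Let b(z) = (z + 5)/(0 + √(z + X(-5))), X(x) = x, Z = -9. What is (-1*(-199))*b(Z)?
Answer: 398*I*√14/7 ≈ 212.74*I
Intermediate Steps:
b(z) = (5 + z)/√(-5 + z) (b(z) = (z + 5)/(0 + √(z - 5)) = (5 + z)/(0 + √(-5 + z)) = (5 + z)/(√(-5 + z)) = (5 + z)/√(-5 + z))
(-1*(-199))*b(Z) = (-1*(-199))*((5 - 9)/√(-5 - 9)) = 199*(-4/√(-14)) = 199*(-I*√14/14*(-4)) = 199*(2*I*√14/7) = 398*I*√14/7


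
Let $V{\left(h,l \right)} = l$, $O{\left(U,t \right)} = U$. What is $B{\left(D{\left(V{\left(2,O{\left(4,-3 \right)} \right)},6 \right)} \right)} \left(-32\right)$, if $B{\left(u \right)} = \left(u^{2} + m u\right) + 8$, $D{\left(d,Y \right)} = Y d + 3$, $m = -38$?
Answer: $9248$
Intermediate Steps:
$D{\left(d,Y \right)} = 3 + Y d$
$B{\left(u \right)} = 8 + u^{2} - 38 u$ ($B{\left(u \right)} = \left(u^{2} - 38 u\right) + 8 = 8 + u^{2} - 38 u$)
$B{\left(D{\left(V{\left(2,O{\left(4,-3 \right)} \right)},6 \right)} \right)} \left(-32\right) = \left(8 + \left(3 + 6 \cdot 4\right)^{2} - 38 \left(3 + 6 \cdot 4\right)\right) \left(-32\right) = \left(8 + \left(3 + 24\right)^{2} - 38 \left(3 + 24\right)\right) \left(-32\right) = \left(8 + 27^{2} - 1026\right) \left(-32\right) = \left(8 + 729 - 1026\right) \left(-32\right) = \left(-289\right) \left(-32\right) = 9248$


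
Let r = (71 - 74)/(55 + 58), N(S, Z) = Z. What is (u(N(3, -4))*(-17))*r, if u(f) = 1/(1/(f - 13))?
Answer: -867/113 ≈ -7.6726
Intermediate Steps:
r = -3/113 ≈ -0.026549
u(f) = -13 + f (u(f) = 1/(1/(-13 + f)) = -13 + f)
(u(N(3, -4))*(-17))*r = ((-13 - 4)*(-17))*(-3/113) = -17*(-17)*(-3/113) = 289*(-3/113) = -867/113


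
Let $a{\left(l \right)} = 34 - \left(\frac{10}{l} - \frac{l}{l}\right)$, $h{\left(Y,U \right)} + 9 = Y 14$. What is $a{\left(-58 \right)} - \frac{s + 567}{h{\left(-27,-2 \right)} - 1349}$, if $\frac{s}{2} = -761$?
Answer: $\frac{1743025}{50344} \approx 34.622$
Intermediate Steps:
$s = -1522$ ($s = 2 \left(-761\right) = -1522$)
$h{\left(Y,U \right)} = -9 + 14 Y$ ($h{\left(Y,U \right)} = -9 + Y 14 = -9 + 14 Y$)
$a{\left(l \right)} = 35 - \frac{10}{l}$ ($a{\left(l \right)} = 34 + \left(- \frac{10}{l} + 1\right) = 34 + \left(1 - \frac{10}{l}\right) = 35 - \frac{10}{l}$)
$a{\left(-58 \right)} - \frac{s + 567}{h{\left(-27,-2 \right)} - 1349} = \left(35 - \frac{10}{-58}\right) - \frac{-1522 + 567}{\left(-9 + 14 \left(-27\right)\right) - 1349} = \left(35 - - \frac{5}{29}\right) - - \frac{955}{\left(-9 - 378\right) - 1349} = \left(35 + \frac{5}{29}\right) - - \frac{955}{-387 - 1349} = \frac{1020}{29} - - \frac{955}{-1736} = \frac{1020}{29} - \left(-955\right) \left(- \frac{1}{1736}\right) = \frac{1020}{29} - \frac{955}{1736} = \frac{1743025}{50344}$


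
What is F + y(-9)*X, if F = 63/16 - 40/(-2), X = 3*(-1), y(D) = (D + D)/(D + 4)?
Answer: 1051/80 ≈ 13.137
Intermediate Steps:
y(D) = 2*D/(4 + D) (y(D) = (2*D)/(4 + D) = 2*D/(4 + D))
X = -3
F = 383/16 (F = 63*(1/16) - 40*(-1/2) = 63/16 + 20 = 383/16 ≈ 23.938)
F + y(-9)*X = 383/16 + (2*(-9)/(4 - 9))*(-3) = 383/16 + (2*(-9)/(-5))*(-3) = 383/16 + (2*(-9)*(-1/5))*(-3) = 383/16 + (18/5)*(-3) = 383/16 - 54/5 = 1051/80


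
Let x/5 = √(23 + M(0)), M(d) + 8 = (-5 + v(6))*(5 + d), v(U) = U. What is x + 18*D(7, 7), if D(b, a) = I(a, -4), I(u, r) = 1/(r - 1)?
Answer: -18/5 + 10*√5 ≈ 18.761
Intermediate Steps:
I(u, r) = 1/(-1 + r)
M(d) = -3 + d (M(d) = -8 + (-5 + 6)*(5 + d) = -8 + 1*(5 + d) = -8 + (5 + d) = -3 + d)
D(b, a) = -⅕ (D(b, a) = 1/(-1 - 4) = 1/(-5) = -⅕)
x = 10*√5 (x = 5*√(23 + (-3 + 0)) = 5*√(23 - 3) = 5*√20 = 5*(2*√5) = 10*√5 ≈ 22.361)
x + 18*D(7, 7) = 10*√5 + 18*(-⅕) = 10*√5 - 18/5 = -18/5 + 10*√5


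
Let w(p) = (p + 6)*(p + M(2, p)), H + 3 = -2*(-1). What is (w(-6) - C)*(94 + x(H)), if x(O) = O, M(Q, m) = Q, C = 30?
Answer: -2790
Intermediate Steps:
H = -1 (H = -3 - 2*(-1) = -3 + 2 = -1)
w(p) = (2 + p)*(6 + p) (w(p) = (p + 6)*(p + 2) = (6 + p)*(2 + p) = (2 + p)*(6 + p))
(w(-6) - C)*(94 + x(H)) = ((12 + (-6)² + 8*(-6)) - 1*30)*(94 - 1) = ((12 + 36 - 48) - 30)*93 = (0 - 30)*93 = -30*93 = -2790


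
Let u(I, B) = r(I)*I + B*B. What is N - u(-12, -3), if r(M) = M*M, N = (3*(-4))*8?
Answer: 1623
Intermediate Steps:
N = -96 (N = -12*8 = -96)
r(M) = M²
u(I, B) = B² + I³ (u(I, B) = I²*I + B*B = I³ + B² = B² + I³)
N - u(-12, -3) = -96 - ((-3)² + (-12)³) = -96 - (9 - 1728) = -96 - 1*(-1719) = -96 + 1719 = 1623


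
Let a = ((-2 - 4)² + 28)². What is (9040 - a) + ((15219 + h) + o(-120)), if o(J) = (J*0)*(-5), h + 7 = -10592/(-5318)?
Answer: 53600100/2659 ≈ 20158.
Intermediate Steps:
h = -13317/2659 (h = -7 - 10592/(-5318) = -7 - 10592*(-1/5318) = -7 + 5296/2659 = -13317/2659 ≈ -5.0083)
a = 4096 (a = ((-6)² + 28)² = (36 + 28)² = 64² = 4096)
o(J) = 0 (o(J) = 0*(-5) = 0)
(9040 - a) + ((15219 + h) + o(-120)) = (9040 - 1*4096) + ((15219 - 13317/2659) + 0) = (9040 - 4096) + (40454004/2659 + 0) = 4944 + 40454004/2659 = 53600100/2659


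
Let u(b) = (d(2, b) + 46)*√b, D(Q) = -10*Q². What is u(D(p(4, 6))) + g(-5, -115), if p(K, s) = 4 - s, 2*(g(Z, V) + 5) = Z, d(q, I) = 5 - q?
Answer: -15/2 + 98*I*√10 ≈ -7.5 + 309.9*I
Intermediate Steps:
g(Z, V) = -5 + Z/2
u(b) = 49*√b (u(b) = ((5 - 1*2) + 46)*√b = ((5 - 2) + 46)*√b = (3 + 46)*√b = 49*√b)
u(D(p(4, 6))) + g(-5, -115) = 49*√(-10*(4 - 1*6)²) + (-5 + (½)*(-5)) = 49*√(-10*(4 - 6)²) + (-5 - 5/2) = 49*√(-10*(-2)²) - 15/2 = 49*√(-10*4) - 15/2 = 49*√(-40) - 15/2 = 49*(2*I*√10) - 15/2 = 98*I*√10 - 15/2 = -15/2 + 98*I*√10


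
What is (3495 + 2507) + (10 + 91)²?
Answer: 16203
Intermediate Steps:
(3495 + 2507) + (10 + 91)² = 6002 + 101² = 6002 + 10201 = 16203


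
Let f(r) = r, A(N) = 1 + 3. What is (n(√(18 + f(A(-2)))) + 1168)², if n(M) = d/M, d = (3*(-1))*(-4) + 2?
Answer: 15006562/11 + 16352*√22/11 ≈ 1.3712e+6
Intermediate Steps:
A(N) = 4
d = 14 (d = -3*(-4) + 2 = 12 + 2 = 14)
n(M) = 14/M
(n(√(18 + f(A(-2)))) + 1168)² = (14/(√(18 + 4)) + 1168)² = (14/(√22) + 1168)² = (14*(√22/22) + 1168)² = (7*√22/11 + 1168)² = (1168 + 7*√22/11)²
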